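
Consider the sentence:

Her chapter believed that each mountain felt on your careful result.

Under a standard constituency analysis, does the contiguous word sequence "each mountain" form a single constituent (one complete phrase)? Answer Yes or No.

"each mountain" is exactly the noun phrase [NP each mountain], a complete constituent.

Yes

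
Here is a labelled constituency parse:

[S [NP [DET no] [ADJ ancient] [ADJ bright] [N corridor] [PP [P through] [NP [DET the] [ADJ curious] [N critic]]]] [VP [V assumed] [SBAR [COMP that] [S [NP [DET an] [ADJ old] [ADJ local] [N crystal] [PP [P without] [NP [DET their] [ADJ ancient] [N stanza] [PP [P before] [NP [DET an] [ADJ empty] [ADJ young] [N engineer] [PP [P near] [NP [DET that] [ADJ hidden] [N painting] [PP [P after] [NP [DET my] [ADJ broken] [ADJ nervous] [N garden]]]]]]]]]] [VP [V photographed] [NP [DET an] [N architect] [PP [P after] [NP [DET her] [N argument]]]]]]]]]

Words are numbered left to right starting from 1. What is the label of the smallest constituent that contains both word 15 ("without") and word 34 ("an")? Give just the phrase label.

Word 15 lies under S → VP → SBAR → S → NP → PP → P; word 34 lies under S → VP → SBAR → S → VP → NP → DET. The lowest shared node is the S.

S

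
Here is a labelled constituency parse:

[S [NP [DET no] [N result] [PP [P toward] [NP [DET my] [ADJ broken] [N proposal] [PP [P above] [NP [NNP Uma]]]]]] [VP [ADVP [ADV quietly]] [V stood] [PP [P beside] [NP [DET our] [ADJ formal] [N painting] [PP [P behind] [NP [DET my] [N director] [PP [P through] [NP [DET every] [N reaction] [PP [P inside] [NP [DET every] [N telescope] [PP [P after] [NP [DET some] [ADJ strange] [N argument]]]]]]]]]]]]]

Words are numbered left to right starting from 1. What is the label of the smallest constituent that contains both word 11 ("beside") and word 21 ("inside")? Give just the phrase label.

The smallest bracket enclosing both words is [PP beside our formal painting behind my director through every reaction inside every telescope after some strange argument], so the label is PP.

PP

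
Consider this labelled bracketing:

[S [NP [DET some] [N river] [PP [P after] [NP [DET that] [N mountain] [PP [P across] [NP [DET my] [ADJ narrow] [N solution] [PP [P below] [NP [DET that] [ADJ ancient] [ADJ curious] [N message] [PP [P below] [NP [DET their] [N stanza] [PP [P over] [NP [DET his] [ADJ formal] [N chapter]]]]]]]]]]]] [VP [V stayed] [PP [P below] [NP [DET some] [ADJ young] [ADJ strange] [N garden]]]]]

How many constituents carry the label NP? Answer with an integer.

7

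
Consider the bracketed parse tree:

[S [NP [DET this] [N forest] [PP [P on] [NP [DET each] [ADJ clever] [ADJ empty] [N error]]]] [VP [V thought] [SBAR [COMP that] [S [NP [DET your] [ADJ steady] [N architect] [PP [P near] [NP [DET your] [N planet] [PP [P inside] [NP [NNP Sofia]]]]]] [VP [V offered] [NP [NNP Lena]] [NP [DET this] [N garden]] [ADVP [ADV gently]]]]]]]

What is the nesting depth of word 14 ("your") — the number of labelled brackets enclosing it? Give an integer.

Counting open brackets not yet closed at "your": [S [VP [SBAR [S [NP [PP [NP [DET = 8.

8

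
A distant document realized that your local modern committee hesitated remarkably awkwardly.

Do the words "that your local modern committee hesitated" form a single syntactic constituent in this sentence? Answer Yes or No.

No

The smallest constituent containing the whole sequence is the subordinate clause [SBAR that your local modern committee hesitated remarkably awkwardly], but the sequence is only part of it — it straddles the boundary between complementizer "that" and clause "your local modern committee hesitated remarkably awkwardly".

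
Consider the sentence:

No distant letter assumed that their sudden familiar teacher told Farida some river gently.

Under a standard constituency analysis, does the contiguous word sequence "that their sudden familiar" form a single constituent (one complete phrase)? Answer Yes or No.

"that" belongs to the complementizer "that" while "familiar" belongs to the clause "their sudden familiar teacher told Farida some river gently"; a span that runs across that boundary is not a single phrase.

No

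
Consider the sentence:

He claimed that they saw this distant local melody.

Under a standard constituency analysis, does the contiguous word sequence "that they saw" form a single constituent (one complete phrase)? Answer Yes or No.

No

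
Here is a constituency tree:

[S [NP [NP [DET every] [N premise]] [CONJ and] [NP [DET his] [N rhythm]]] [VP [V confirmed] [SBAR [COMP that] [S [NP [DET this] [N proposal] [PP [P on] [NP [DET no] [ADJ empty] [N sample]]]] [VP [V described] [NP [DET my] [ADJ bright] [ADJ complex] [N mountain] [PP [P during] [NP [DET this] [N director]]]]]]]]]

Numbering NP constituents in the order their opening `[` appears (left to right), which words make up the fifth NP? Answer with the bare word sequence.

no empty sample

The NP opening brackets appear, in order, over: "every premise and his rhythm"; "every premise"; "his rhythm"; "this proposal on no empty sample"; "no empty sample"; "my bright complex mountain during this director"; "this director". The fifth one spans "no empty sample".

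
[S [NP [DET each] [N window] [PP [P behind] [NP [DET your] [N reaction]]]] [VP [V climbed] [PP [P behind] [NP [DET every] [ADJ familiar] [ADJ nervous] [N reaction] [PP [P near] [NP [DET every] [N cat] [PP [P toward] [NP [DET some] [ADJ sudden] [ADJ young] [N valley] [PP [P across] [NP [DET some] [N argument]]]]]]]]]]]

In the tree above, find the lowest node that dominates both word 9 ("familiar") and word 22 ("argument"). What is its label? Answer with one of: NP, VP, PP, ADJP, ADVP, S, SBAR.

NP

Word 9 lies under S → VP → PP → NP → ADJ; word 22 lies under S → VP → PP → NP → PP → NP → PP → NP → PP → NP → N. The lowest shared node is the NP.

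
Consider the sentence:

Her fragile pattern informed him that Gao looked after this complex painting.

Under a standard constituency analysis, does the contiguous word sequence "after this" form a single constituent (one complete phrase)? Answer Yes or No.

No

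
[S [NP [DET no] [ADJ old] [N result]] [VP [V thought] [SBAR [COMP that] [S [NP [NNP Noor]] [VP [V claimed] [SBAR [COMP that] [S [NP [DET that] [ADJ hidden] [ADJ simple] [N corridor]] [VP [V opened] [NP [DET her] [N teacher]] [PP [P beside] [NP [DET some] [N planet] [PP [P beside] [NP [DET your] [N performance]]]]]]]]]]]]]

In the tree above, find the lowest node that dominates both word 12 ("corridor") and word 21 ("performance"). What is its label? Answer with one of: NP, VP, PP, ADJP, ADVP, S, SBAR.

S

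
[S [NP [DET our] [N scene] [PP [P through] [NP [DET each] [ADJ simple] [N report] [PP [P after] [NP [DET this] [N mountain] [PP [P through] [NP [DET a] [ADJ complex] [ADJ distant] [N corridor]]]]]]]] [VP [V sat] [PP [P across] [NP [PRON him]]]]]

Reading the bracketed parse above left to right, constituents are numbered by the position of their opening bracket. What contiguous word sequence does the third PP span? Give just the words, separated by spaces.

The PP opening brackets appear, in order, over: "through each simple report after this mountain through a complex distant corridor"; "after this mountain through a complex distant corridor"; "through a complex distant corridor"; "across him". The third one spans "through a complex distant corridor".

through a complex distant corridor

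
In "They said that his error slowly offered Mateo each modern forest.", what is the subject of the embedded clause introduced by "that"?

his error

"his error" is the NP that combines with the VP headed by "offered" to form the embedded clause introduced by "that" — the subject.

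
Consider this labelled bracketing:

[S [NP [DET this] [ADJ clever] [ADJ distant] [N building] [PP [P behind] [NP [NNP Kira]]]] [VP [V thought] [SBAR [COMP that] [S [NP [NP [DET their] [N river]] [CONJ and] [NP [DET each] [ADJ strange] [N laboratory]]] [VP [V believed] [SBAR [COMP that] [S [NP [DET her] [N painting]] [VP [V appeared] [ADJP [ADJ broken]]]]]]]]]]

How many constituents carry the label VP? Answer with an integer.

Scanning left to right, an opening `[VP` appears at word positions 7, 15, 19 — 3 in total.

3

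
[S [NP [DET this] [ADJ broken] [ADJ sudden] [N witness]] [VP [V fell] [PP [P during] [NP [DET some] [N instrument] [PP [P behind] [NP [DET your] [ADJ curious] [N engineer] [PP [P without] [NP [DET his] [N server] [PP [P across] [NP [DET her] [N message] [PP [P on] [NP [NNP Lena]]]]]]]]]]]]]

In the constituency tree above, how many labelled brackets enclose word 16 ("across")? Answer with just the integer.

10

Counting open brackets not yet closed at "across": [S [VP [PP [NP [PP [NP [PP [NP [PP [P = 10.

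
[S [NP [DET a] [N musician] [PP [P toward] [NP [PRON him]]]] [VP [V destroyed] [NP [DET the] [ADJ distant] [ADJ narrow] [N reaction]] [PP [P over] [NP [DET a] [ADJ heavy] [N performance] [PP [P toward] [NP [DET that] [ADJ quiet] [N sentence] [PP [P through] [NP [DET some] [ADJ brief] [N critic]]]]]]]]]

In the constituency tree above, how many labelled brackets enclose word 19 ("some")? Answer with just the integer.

9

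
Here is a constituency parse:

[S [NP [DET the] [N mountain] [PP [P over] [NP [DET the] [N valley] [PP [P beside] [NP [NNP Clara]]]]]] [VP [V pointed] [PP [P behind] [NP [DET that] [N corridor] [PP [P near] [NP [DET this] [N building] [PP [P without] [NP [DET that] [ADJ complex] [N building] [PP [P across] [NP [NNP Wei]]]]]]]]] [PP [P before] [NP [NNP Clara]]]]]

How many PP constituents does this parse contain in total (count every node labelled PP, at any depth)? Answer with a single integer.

7

The PP constituents are: [PP over the valley beside Clara]; [PP beside Clara]; [PP behind that corridor near this building without that complex building across Wei]; [PP near this building without that complex building across Wei]; [PP without that complex building across Wei]; [PP across Wei] …. Total: 7.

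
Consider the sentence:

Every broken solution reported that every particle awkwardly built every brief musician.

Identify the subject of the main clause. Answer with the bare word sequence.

In the main clause the verb is "reported"; the NP preceding it, "every broken solution", is the subject.

every broken solution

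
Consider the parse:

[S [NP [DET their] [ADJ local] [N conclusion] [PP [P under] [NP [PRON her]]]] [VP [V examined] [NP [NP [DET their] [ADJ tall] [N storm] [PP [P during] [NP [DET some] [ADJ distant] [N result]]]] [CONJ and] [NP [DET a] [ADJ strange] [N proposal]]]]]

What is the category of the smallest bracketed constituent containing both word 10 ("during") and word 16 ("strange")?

NP

The smallest bracket enclosing both words is [NP their tall storm during some distant result and a strange proposal], so the label is NP.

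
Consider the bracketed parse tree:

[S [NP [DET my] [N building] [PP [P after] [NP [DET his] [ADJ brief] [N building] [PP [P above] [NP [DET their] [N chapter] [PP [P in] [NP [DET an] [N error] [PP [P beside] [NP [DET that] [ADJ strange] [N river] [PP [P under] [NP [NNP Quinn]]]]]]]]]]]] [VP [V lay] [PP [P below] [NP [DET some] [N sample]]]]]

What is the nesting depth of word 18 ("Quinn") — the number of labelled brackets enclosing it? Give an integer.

13

Path from the root down to the word: S → NP → PP → NP → PP → NP → PP → NP → PP → NP → PP → NP → NNP. That is 13 enclosing brackets.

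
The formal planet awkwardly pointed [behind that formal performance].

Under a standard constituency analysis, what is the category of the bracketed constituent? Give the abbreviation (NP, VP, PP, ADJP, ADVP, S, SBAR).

PP

The span is built around the preposition "behind" — a prepositional phrase (PP).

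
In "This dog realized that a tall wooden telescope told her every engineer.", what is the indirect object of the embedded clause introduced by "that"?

her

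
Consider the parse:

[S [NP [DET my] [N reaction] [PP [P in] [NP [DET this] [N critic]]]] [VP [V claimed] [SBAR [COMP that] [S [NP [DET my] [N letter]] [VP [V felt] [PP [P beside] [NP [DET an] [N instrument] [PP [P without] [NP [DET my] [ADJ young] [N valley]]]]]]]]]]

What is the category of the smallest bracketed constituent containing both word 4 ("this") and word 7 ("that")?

The smallest bracket enclosing both words is [S my reaction in this critic claimed that my letter felt beside an instrument without my young valley], so the label is S.

S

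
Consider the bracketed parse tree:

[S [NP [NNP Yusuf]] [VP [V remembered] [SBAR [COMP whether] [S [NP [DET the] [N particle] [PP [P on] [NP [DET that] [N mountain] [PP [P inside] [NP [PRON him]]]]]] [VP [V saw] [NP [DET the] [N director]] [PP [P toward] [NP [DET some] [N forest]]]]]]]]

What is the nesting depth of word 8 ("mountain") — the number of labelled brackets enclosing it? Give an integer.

8

Counting open brackets not yet closed at "mountain": [S [VP [SBAR [S [NP [PP [NP [N = 8.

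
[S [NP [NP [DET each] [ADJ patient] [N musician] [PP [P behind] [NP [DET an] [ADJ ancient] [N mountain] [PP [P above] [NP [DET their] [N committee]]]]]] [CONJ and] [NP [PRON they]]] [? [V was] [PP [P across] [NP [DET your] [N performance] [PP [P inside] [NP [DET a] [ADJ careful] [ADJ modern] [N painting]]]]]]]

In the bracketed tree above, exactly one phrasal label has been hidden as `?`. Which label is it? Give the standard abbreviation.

VP

The `?` node immediately contains: V 'was', PP. That is the internal structure of a verb phrase, so the label is VP.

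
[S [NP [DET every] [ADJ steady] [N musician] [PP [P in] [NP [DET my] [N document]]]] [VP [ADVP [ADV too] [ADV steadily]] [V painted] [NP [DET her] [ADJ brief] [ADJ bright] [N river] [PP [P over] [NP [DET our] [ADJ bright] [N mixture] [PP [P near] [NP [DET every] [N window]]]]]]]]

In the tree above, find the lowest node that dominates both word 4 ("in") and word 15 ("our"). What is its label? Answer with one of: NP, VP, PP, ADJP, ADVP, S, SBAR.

S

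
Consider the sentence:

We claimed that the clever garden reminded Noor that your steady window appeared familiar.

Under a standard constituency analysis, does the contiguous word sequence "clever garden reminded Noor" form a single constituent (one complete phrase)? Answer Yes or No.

"clever" belongs to the noun phrase "the clever garden" while "Noor" belongs to the verb phrase "reminded Noor that your steady window appeared familiar"; a span that runs across that boundary is not a single phrase.

No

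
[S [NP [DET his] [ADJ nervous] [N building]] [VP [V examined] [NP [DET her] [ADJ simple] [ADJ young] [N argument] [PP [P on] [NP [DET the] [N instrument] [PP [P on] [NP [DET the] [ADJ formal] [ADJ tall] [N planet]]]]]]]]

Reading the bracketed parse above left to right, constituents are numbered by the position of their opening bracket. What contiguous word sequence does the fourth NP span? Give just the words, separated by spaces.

the formal tall planet

Opening `[NP` markers occur at word positions 1, 5, 10, 13; the fourth of these opens the constituent [NP the formal tall planet].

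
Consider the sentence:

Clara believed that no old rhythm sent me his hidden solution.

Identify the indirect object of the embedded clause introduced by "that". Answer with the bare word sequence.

me

"sent" heads the VP of the embedded clause introduced by "that", and "me" is its indirect object.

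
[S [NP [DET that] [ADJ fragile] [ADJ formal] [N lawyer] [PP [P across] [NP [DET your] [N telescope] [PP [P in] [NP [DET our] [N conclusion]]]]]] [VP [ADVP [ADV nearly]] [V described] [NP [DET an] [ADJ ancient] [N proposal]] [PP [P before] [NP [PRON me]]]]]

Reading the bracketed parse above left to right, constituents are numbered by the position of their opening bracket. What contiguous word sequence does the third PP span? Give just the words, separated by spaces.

before me

The PP opening brackets appear, in order, over: "across your telescope in our conclusion"; "in our conclusion"; "before me". The third one spans "before me".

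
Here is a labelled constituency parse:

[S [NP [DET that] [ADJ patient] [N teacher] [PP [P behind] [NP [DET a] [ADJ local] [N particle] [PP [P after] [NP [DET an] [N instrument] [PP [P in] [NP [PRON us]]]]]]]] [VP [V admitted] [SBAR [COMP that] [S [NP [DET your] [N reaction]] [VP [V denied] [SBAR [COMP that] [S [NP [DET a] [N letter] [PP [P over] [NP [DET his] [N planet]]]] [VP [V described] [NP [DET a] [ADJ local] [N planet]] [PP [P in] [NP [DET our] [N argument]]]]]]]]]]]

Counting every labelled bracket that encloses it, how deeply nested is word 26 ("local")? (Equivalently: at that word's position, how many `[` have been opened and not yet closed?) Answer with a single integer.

10

Counting open brackets not yet closed at "local": [S [VP [SBAR [S [VP [SBAR [S [VP [NP [ADJ = 10.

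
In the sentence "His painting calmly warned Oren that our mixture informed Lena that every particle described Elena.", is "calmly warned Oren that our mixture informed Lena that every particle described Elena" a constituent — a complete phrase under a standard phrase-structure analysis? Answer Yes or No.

Yes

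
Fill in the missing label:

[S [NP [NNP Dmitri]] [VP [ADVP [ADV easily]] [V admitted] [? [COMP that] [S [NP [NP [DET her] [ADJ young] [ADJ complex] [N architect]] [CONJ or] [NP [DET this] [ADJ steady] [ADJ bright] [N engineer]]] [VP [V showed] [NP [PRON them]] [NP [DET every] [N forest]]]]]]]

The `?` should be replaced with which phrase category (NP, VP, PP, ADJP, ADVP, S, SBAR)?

SBAR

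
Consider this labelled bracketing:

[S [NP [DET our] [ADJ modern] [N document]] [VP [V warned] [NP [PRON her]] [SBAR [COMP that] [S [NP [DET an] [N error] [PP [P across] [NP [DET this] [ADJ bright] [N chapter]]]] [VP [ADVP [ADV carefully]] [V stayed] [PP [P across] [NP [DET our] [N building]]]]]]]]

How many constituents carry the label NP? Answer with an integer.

5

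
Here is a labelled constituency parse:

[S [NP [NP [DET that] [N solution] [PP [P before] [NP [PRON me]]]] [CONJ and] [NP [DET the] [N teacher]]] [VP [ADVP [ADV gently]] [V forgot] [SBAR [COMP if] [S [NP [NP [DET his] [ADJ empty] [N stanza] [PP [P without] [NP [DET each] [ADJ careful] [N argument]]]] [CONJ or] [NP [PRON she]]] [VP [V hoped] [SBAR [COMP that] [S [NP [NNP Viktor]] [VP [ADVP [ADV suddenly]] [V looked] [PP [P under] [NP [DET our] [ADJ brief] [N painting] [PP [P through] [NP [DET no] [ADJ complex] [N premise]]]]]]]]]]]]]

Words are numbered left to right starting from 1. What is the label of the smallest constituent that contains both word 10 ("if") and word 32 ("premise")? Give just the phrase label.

The smallest bracket enclosing both words is [SBAR if his empty stanza without each careful argument or she hoped that Viktor suddenly looked under our brief painting through no complex premise], so the label is SBAR.

SBAR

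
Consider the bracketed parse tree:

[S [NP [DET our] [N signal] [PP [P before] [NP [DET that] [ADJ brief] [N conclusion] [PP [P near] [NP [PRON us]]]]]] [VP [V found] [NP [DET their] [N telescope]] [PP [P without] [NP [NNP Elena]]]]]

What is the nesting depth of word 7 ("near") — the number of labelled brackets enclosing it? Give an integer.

Path from the root down to the word: S → NP → PP → NP → PP → P. That is 6 enclosing brackets.

6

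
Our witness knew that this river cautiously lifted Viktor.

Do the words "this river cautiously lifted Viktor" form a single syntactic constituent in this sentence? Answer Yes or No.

Yes

These words form the whole clause headed by "lifted", so yes — one constituent.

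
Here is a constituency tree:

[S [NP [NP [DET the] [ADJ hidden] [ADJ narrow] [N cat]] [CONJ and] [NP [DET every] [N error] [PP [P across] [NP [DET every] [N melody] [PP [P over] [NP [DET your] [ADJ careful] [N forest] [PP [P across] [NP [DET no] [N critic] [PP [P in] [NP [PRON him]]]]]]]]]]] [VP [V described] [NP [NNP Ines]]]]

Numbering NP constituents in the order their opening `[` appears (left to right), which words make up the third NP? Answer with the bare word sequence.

Opening `[NP` markers occur at word positions 1, 1, 6, 9, 12, 16, 19, 21; the third of these opens the constituent [NP every error across every melody over your careful forest across no critic in him].

every error across every melody over your careful forest across no critic in him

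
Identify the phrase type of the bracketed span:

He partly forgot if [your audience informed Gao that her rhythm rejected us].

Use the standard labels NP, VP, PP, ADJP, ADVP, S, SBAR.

"informed" is the head of the bracketed span, so the span is a clause: S.

S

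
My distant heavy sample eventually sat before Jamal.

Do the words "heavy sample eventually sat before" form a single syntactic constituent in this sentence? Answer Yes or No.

The sequence begins inside the noun phrase "my distant heavy sample" and ends inside the verb phrase "eventually sat before Jamal"; it crosses a phrase boundary, so no single node in the tree spans exactly those words.

No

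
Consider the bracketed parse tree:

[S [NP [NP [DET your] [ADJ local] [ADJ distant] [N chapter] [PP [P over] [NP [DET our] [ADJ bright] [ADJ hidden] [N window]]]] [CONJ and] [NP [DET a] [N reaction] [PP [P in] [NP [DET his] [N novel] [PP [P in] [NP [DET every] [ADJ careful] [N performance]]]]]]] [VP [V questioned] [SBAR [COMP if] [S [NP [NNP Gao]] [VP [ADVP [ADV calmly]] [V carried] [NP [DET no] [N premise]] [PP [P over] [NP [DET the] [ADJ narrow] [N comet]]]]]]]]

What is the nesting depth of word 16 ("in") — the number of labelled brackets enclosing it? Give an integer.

The word sits inside P, which is inside PP, inside NP, inside PP, inside NP, inside NP, inside S — 7 brackets in all.

7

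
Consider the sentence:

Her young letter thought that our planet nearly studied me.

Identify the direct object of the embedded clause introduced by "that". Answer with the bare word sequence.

The verb of the embedded clause introduced by "that" is "studied"; its direct object is the NP "me".

me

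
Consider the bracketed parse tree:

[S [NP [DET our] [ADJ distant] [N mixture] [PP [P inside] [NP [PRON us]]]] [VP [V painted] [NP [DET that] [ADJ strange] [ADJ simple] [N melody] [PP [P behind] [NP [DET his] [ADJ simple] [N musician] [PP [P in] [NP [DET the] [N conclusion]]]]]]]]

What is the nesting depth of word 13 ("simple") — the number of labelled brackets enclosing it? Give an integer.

6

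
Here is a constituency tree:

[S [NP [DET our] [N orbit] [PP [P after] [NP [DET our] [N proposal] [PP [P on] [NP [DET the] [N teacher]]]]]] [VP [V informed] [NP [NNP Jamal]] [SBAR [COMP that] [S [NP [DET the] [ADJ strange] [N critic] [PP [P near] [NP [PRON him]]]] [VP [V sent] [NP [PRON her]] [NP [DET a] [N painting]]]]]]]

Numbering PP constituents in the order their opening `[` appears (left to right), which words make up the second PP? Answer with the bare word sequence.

on the teacher

In left-to-right order the PP constituents are "after our proposal on the teacher"; "on the teacher"; "near him". Number 2 is "on the teacher".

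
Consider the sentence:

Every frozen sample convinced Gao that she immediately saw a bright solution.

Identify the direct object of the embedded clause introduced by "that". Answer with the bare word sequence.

Within the embedded clause introduced by "that", the direct object of "saw" is "a bright solution".

a bright solution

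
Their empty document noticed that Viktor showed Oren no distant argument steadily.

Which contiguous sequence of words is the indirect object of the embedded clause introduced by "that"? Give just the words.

Oren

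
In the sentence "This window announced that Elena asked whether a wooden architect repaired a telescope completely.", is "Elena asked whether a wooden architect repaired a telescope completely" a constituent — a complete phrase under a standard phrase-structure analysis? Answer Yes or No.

Yes

The sequence corresponds to a single S node — the clause "Elena asked whether a wooden architect repaired a telescope completely".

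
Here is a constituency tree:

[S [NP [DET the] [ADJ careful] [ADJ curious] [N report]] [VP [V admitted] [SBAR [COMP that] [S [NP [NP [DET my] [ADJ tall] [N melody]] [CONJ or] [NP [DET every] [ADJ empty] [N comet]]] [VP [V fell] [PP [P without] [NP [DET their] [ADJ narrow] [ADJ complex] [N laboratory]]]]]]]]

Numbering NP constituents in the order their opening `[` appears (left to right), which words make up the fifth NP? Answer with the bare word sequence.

their narrow complex laboratory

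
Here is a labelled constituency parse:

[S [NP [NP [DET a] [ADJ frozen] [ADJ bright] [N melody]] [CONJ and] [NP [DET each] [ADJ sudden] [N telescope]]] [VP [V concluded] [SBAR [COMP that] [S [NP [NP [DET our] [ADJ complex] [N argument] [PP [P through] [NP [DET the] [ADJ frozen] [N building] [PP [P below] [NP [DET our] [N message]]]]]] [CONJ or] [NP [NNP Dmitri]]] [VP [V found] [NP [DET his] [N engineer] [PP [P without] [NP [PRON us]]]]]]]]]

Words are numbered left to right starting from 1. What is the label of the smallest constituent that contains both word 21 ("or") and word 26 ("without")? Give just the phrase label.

S

Both words fall inside [S our complex argument through the frozen building below our message or Dmitri found his engineer without us] (words 11–27), and no smaller constituent contains them both. Label: S.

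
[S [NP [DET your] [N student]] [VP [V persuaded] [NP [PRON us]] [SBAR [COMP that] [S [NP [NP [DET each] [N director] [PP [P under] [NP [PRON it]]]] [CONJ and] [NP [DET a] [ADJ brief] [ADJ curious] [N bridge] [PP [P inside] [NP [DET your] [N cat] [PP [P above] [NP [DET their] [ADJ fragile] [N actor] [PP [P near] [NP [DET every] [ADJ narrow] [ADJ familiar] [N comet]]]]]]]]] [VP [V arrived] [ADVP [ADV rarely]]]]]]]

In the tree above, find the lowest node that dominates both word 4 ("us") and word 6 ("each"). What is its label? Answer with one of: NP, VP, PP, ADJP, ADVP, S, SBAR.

The smallest bracket enclosing both words is [VP persuaded us that each director under it and a brief curious bridge inside your cat above their fragile actor near every narrow familiar comet arrived rarely], so the label is VP.

VP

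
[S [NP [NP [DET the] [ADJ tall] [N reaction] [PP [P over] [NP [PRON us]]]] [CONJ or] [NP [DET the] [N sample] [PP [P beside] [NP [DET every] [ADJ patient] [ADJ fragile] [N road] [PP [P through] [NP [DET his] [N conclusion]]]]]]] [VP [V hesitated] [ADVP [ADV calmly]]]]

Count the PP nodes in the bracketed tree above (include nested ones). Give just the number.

3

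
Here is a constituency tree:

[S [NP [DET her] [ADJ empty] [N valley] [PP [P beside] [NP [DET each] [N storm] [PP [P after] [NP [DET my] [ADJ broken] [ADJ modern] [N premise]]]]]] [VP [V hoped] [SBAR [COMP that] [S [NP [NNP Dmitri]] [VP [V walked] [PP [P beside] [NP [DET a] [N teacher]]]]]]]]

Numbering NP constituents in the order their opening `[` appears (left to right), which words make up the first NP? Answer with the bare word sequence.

her empty valley beside each storm after my broken modern premise

In left-to-right order the NP constituents are "her empty valley beside each storm after my broken modern premise"; "each storm after my broken modern premise"; "my broken modern premise"; "Dmitri"; "a teacher". Number 1 is "her empty valley beside each storm after my broken modern premise".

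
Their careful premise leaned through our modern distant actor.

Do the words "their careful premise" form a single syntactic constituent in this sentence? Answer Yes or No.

The sequence corresponds to a single NP node — the noun phrase "their careful premise".

Yes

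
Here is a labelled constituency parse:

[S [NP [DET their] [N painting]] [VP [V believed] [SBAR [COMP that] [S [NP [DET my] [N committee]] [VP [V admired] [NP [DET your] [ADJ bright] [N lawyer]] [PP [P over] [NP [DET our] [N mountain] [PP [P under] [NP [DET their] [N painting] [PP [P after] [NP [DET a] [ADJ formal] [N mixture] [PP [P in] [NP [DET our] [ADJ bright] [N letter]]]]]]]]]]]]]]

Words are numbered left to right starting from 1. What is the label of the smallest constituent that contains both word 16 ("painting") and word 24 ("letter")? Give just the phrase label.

NP

Both words fall inside [NP their painting after a formal mixture in our bright letter] (words 15–24), and no smaller constituent contains them both. Label: NP.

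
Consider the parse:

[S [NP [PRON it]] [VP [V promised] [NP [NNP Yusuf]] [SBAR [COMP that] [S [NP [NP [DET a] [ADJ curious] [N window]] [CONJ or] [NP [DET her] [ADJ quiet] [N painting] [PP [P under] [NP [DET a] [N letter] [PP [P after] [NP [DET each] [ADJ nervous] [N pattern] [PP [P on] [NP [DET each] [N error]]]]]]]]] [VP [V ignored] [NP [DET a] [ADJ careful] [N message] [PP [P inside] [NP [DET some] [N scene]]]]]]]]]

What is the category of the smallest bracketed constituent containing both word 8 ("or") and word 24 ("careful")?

S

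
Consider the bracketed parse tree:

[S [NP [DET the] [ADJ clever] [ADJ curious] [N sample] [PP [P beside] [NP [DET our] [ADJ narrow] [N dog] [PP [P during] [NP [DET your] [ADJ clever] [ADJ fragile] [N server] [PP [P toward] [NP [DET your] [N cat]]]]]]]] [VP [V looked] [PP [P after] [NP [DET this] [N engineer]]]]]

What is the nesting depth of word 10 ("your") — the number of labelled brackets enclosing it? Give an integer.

Counting open brackets not yet closed at "your": [S [NP [PP [NP [PP [NP [DET = 7.

7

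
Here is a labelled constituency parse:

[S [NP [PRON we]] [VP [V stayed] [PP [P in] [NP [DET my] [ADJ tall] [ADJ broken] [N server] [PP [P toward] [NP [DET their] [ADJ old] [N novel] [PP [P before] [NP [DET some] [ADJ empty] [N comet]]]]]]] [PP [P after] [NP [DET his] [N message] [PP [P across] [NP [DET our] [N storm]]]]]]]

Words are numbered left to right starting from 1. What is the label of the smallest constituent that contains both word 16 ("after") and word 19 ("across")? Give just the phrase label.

Word 16 lies under S → VP → PP → P; word 19 lies under S → VP → PP → NP → PP → P. The lowest shared node is the PP.

PP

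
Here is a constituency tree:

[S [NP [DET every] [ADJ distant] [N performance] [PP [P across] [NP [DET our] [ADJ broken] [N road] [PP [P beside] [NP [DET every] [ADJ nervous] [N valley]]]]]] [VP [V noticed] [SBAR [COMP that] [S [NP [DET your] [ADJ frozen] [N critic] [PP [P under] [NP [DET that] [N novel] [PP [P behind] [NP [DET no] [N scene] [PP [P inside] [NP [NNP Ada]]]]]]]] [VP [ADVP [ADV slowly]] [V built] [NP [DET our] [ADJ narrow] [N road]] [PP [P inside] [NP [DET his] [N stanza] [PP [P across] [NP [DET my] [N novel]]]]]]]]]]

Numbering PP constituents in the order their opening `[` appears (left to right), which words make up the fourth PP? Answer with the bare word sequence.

behind no scene inside Ada

Opening `[PP` markers occur at word positions 4, 8, 17, 20, 23, 30, 33; the fourth of these opens the constituent [PP behind no scene inside Ada].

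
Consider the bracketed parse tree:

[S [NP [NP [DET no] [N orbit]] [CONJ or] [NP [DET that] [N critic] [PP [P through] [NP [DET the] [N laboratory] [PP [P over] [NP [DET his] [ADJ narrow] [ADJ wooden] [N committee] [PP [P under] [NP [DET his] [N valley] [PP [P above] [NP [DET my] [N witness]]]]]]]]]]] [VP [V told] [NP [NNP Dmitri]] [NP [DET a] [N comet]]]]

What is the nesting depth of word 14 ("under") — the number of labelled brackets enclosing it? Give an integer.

9

The word sits inside P, which is inside PP, inside NP, inside PP, inside NP, inside PP, inside NP, inside NP, inside S — 9 brackets in all.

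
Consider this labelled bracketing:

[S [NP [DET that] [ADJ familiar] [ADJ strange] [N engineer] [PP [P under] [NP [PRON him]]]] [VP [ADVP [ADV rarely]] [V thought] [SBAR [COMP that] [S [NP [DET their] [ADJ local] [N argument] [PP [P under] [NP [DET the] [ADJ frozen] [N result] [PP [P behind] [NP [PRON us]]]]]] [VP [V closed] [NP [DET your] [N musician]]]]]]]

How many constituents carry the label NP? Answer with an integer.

6

The NP constituents are: [NP that familiar strange engineer under him]; [NP him]; [NP their local argument under the frozen result behind us]; [NP the frozen result behind us]; [NP us]; [NP your musician]. Total: 6.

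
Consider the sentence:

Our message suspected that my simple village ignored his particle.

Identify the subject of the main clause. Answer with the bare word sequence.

our message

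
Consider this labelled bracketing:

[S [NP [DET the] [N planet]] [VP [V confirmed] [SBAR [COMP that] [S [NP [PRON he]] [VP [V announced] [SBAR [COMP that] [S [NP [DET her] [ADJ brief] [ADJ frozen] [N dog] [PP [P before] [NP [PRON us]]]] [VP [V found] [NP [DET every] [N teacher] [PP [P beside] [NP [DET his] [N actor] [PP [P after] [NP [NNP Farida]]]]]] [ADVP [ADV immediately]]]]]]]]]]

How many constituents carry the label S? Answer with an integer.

The S constituents are: [S the planet confirmed that he announced that her brief frozen dog before us found every teacher beside his actor after Farida immediately]; [S he announced that her brief frozen dog before us found every teacher beside his actor after Farida immediately]; [S her brief frozen dog before us found every teacher beside his actor after Farida immediately]. Total: 3.

3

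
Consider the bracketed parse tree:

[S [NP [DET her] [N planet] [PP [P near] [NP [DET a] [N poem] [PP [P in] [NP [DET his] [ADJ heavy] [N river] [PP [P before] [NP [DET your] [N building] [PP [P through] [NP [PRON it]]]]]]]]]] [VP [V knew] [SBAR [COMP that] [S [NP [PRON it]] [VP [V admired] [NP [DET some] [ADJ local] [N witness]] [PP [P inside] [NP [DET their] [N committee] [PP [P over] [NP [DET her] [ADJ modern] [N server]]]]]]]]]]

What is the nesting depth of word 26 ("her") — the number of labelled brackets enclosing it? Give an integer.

10

The word sits inside DET, which is inside NP, inside PP, inside NP, inside PP, inside VP, inside S, inside SBAR, inside VP, inside S — 10 brackets in all.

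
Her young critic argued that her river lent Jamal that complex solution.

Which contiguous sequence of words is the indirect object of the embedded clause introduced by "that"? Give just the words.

The verb of the embedded clause introduced by "that" is "lent"; its indirect object is the NP "Jamal".

Jamal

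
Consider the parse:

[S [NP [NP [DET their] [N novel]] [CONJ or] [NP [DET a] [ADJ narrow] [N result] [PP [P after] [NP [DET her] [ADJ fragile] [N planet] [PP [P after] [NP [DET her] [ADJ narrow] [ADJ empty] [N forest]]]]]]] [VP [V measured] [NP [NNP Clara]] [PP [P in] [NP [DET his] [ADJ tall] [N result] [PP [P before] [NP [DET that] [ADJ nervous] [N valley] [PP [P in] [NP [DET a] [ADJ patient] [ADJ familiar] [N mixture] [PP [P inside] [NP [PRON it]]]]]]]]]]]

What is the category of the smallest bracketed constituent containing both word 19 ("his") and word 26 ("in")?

NP

Both words fall inside [NP his tall result before that nervous valley in a patient familiar mixture inside it] (words 19–32), and no smaller constituent contains them both. Label: NP.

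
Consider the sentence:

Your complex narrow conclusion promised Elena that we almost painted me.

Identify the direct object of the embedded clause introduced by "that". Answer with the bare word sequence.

me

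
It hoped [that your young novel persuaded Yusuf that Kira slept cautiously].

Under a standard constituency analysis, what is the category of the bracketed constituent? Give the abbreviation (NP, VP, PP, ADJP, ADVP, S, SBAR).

SBAR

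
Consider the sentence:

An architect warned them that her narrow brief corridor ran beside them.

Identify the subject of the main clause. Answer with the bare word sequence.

an architect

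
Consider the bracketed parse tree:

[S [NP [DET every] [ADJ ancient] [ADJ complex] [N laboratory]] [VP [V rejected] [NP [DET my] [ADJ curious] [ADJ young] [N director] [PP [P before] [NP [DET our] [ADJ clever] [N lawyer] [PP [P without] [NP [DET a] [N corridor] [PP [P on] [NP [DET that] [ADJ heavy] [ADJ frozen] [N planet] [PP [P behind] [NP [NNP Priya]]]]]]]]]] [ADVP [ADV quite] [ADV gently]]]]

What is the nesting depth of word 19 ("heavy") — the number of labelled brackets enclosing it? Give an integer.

10

Counting open brackets not yet closed at "heavy": [S [VP [NP [PP [NP [PP [NP [PP [NP [ADJ = 10.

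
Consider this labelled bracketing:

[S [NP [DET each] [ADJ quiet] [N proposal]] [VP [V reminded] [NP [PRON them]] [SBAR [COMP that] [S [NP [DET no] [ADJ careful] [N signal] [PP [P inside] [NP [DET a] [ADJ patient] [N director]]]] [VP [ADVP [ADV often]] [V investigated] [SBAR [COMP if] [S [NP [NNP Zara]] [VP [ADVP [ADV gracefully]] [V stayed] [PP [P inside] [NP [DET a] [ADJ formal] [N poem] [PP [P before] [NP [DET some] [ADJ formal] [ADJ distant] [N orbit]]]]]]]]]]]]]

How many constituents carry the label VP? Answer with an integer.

3

Scanning left to right, an opening `[VP` appears at word positions 4, 14, 18 — 3 in total.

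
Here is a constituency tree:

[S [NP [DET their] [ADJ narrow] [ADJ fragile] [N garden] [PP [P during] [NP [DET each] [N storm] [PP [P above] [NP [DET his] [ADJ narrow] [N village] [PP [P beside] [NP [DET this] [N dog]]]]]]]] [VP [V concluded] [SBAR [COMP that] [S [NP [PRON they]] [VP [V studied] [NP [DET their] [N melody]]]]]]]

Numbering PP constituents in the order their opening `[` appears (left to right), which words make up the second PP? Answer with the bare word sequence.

above his narrow village beside this dog

Opening `[PP` markers occur at word positions 5, 8, 12; the second of these opens the constituent [PP above his narrow village beside this dog].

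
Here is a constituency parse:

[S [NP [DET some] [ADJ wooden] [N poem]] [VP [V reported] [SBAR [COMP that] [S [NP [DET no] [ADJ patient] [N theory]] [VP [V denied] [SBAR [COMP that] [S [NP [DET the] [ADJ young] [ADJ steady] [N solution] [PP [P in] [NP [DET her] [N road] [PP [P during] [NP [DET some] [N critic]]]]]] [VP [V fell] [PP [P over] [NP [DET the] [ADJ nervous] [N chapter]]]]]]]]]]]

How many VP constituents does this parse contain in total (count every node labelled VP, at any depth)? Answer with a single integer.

3

Scanning left to right, an opening `[VP` appears at word positions 4, 9, 21 — 3 in total.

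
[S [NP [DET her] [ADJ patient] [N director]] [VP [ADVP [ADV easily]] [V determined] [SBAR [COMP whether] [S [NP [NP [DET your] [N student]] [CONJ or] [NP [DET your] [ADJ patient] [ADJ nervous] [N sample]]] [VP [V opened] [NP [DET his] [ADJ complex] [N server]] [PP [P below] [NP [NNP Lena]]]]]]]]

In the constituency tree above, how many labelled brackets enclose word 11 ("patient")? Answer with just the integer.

Counting open brackets not yet closed at "patient": [S [VP [SBAR [S [NP [NP [ADJ = 7.

7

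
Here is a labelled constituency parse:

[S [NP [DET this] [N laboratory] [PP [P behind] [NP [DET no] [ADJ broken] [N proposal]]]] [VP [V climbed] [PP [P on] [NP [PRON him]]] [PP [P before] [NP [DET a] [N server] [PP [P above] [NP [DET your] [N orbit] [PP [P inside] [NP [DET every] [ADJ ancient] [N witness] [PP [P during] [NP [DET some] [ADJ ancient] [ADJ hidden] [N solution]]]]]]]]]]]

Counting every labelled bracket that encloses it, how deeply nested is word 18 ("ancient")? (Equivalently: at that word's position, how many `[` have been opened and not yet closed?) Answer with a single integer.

The word sits inside ADJ, which is inside NP, inside PP, inside NP, inside PP, inside NP, inside PP, inside VP, inside S — 9 brackets in all.

9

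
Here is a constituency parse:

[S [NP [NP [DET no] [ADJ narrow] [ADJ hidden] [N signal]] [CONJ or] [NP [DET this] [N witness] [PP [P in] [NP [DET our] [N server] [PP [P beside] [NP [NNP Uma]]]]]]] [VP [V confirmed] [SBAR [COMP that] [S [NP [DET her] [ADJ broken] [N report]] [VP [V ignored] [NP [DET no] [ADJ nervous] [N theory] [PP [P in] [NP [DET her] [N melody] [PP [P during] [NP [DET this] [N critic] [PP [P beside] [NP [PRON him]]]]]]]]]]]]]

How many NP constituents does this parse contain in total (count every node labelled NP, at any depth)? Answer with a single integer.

10

Scanning left to right, an opening `[NP` appears at word positions 1, 1, 6, 9, 12, 15, 19, 23, 26, 29 — 10 in total.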